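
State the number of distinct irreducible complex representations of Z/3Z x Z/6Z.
18

Proof sketch: The number of irreducible complex representations of a finite group equals its number of conjugacy classes. Z/3Z x Z/6Z is abelian of order 18, so every element is its own conjugacy class: 18 classes, so Z/3Z x Z/6Z (order 18) has exactly 18 irreducible complex representations.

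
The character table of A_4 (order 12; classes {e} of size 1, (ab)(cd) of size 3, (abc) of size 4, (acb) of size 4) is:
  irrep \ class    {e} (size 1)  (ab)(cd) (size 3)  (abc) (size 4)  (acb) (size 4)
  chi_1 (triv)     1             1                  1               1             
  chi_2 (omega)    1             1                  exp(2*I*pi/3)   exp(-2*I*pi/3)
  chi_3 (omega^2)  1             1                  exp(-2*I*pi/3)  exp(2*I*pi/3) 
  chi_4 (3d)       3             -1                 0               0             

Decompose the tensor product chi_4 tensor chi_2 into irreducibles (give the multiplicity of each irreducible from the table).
chi_4 tensor chi_2 = chi_4 (all other irreducibles have multiplicity 0).

Working: The character of a tensor product is the pointwise product (chi_4 * chi_2)(C) = chi_4(C) * chi_2(C):
  {e}: (3)*(1), (ab)(cd): (-1)*(1), (abc): (0)*(exp(2*I*pi/3)), (acb): (0)*(exp(-2*I*pi/3))
so (chi_4 * chi_2) takes values
  {e} -> 3, (ab)(cd) -> -1, (abc) -> 0, (acb) -> 0.
Now take the inner product of this character with each irreducible chi from the table, <chi_4*chi_2, chi> = (1/12) sum_C |C| (chi_4*chi_2)(C) conj(chi(C)):
  <chi_4*chi_2, chi_1> = (1/12)[1*(3)*conj(1) + 3*(-1)*conj(1) + 4*(0)*conj(1) + 4*(0)*conj(1)]
      = (1/12)[(3) + (-3) + (0) + (0)] = 0/12 = 0
  <chi_4*chi_2, chi_2> = (1/12)[1*(3)*conj(1) + 3*(-1)*conj(1) + 4*(0)*conj(exp(2*I*pi/3)) + 4*(0)*conj(exp(-2*I*pi/3))]
      = (1/12)[(3) + (-3) + (0) + (0)] = 0/12 = 0
  <chi_4*chi_2, chi_3> = (1/12)[1*(3)*conj(1) + 3*(-1)*conj(1) + 4*(0)*conj(exp(-2*I*pi/3)) + 4*(0)*conj(exp(2*I*pi/3))]
      = (1/12)[(3) + (-3) + (0) + (0)] = 0/12 = 0
  <chi_4*chi_2, chi_4> = (1/12)[1*(3)*conj(3) + 3*(-1)*conj(-1) + 4*(0)*conj(0) + 4*(0)*conj(0)]
      = (1/12)[(9) + (3) + (0) + (0)] = 12/12 = 1
(Exp terms are combined using exp(i*s)*conj(exp(i*t)) = exp(i*(s-t)), and sums of them are collapsed using the identity that for every m > 1 the m distinct m-th roots of unity sum to 0, e.g. 1 + exp(2*I*pi/3) + exp(-2*I*pi/3) = 0.)
Hence the multiplicities are chi_4: 1. Dimension check: dim(chi_4)*dim(chi_2) = 3*1 = 3 and sum (mult * dim) = 1*3 = 3.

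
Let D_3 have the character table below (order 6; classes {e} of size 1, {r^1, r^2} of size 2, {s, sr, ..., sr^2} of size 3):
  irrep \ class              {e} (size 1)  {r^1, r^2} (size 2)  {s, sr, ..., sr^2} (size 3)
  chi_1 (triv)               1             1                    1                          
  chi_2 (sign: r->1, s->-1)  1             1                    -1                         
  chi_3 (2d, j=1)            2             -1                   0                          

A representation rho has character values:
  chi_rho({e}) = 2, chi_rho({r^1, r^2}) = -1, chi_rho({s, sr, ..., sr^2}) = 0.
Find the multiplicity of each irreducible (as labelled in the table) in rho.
Multiplicities: chi_1: 0, chi_2: 0, chi_3: 1.

Use <chi_rho, chi> = (1/|G|) sum_C |C| * chi_rho(C) * conj(chi(C)) with |G| = 6 for each irreducible chi in the table:
  <chi_rho, chi_1> = (1/6)[1*(2)*conj(1) + 2*(-1)*conj(1) + 3*(0)*conj(1)]
      = (1/6)[(2) + (-2) + (0)] = 0/6 = 0
  <chi_rho, chi_2> = (1/6)[1*(2)*conj(1) + 2*(-1)*conj(1) + 3*(0)*conj(-1)]
      = (1/6)[(2) + (-2) + (0)] = 0/6 = 0
  <chi_rho, chi_3> = (1/6)[1*(2)*conj(2) + 2*(-1)*conj(-1) + 3*(0)*conj(0)]
      = (1/6)[(4) + (2) + (0)] = 6/6 = 1
Dimension check: dim(rho) = sum (mult * dim) = 0*1 + 0*1 + 1*2 = 2 = chi_rho(e) = 2.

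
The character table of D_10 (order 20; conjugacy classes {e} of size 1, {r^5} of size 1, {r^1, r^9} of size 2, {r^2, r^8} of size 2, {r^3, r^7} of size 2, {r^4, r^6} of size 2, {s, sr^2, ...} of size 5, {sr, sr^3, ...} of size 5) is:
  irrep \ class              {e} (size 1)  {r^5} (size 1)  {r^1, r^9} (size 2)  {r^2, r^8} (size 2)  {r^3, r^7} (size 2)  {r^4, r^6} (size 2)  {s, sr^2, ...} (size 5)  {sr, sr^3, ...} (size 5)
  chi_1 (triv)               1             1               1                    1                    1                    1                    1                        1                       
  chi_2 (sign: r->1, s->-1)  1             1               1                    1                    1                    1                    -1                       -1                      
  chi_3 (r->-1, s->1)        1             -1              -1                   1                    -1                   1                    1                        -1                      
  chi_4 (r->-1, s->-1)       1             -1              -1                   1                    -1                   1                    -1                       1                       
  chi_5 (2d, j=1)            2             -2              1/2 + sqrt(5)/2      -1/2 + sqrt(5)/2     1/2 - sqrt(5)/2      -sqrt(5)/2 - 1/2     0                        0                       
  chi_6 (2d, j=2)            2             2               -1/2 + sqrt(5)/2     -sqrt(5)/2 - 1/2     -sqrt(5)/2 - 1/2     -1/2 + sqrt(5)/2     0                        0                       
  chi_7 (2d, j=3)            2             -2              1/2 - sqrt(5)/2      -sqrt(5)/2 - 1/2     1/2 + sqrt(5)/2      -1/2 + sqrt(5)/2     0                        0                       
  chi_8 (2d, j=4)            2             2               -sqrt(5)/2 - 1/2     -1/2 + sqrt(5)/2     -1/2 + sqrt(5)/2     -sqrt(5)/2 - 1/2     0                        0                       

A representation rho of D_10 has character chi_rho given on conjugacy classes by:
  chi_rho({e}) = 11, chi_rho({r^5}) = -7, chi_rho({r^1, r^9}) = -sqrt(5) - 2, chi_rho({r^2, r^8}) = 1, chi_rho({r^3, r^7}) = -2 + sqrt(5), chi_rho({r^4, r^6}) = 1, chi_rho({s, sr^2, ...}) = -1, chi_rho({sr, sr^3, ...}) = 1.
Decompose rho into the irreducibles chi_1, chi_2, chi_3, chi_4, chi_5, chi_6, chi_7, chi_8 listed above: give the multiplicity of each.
Multiplicities: chi_1: 0, chi_2: 0, chi_3: 1, chi_4: 2, chi_5: 1, chi_6: 0, chi_7: 2, chi_8: 1.

Justification: Use <chi_rho, chi> = (1/|G|) sum_C |C| * chi_rho(C) * conj(chi(C)) with |G| = 20 for each irreducible chi in the table:
  <chi_rho, chi_1> = (1/20)[1*(11)*conj(1) + 1*(-7)*conj(1) + 2*(-sqrt(5) - 2)*conj(1) + 2*(1)*conj(1) + 2*(-2 + sqrt(5))*conj(1) + 2*(1)*conj(1) + 5*(-1)*conj(1) + 5*(1)*conj(1)]
      = (1/20)[(11) + (-7) + (-2*sqrt(5) - 4) + (2) + (-4 + 2*sqrt(5)) + (2) + (-5) + (5)] = 0/20 = 0
  <chi_rho, chi_2> = (1/20)[1*(11)*conj(1) + 1*(-7)*conj(1) + 2*(-sqrt(5) - 2)*conj(1) + 2*(1)*conj(1) + 2*(-2 + sqrt(5))*conj(1) + 2*(1)*conj(1) + 5*(-1)*conj(-1) + 5*(1)*conj(-1)]
      = (1/20)[(11) + (-7) + (-2*sqrt(5) - 4) + (2) + (-4 + 2*sqrt(5)) + (2) + (5) + (-5)] = 0/20 = 0
  <chi_rho, chi_3> = (1/20)[1*(11)*conj(1) + 1*(-7)*conj(-1) + 2*(-sqrt(5) - 2)*conj(-1) + 2*(1)*conj(1) + 2*(-2 + sqrt(5))*conj(-1) + 2*(1)*conj(1) + 5*(-1)*conj(1) + 5*(1)*conj(-1)]
      = (1/20)[(11) + (7) + (4 + 2*sqrt(5)) + (2) + (4 - 2*sqrt(5)) + (2) + (-5) + (-5)] = 20/20 = 1
  <chi_rho, chi_4> = (1/20)[1*(11)*conj(1) + 1*(-7)*conj(-1) + 2*(-sqrt(5) - 2)*conj(-1) + 2*(1)*conj(1) + 2*(-2 + sqrt(5))*conj(-1) + 2*(1)*conj(1) + 5*(-1)*conj(-1) + 5*(1)*conj(1)]
      = (1/20)[(11) + (7) + (4 + 2*sqrt(5)) + (2) + (4 - 2*sqrt(5)) + (2) + (5) + (5)] = 40/20 = 2
  <chi_rho, chi_5> = (1/20)[1*(11)*conj(2) + 1*(-7)*conj(-2) + 2*(-sqrt(5) - 2)*conj(1/2 + sqrt(5)/2) + 2*(1)*conj(-1/2 + sqrt(5)/2) + 2*(-2 + sqrt(5))*conj(1/2 - sqrt(5)/2) + 2*(1)*conj(-sqrt(5)/2 - 1/2) + 5*(-1)*conj(0) + 5*(1)*conj(0)]
      = (1/20)[(22) + (14) + (-7 - 3*sqrt(5)) + (-1 + sqrt(5)) + (-7 + 3*sqrt(5)) + (-sqrt(5) - 1) + (0) + (0)] = 20/20 = 1
  <chi_rho, chi_6> = (1/20)[1*(11)*conj(2) + 1*(-7)*conj(2) + 2*(-sqrt(5) - 2)*conj(-1/2 + sqrt(5)/2) + 2*(1)*conj(-sqrt(5)/2 - 1/2) + 2*(-2 + sqrt(5))*conj(-sqrt(5)/2 - 1/2) + 2*(1)*conj(-1/2 + sqrt(5)/2) + 5*(-1)*conj(0) + 5*(1)*conj(0)]
      = (1/20)[(22) + (-14) + (-3 - sqrt(5)) + (-sqrt(5) - 1) + (-3 + sqrt(5)) + (-1 + sqrt(5)) + (0) + (0)] = 0/20 = 0
  <chi_rho, chi_7> = (1/20)[1*(11)*conj(2) + 1*(-7)*conj(-2) + 2*(-sqrt(5) - 2)*conj(1/2 - sqrt(5)/2) + 2*(1)*conj(-sqrt(5)/2 - 1/2) + 2*(-2 + sqrt(5))*conj(1/2 + sqrt(5)/2) + 2*(1)*conj(-1/2 + sqrt(5)/2) + 5*(-1)*conj(0) + 5*(1)*conj(0)]
      = (1/20)[(22) + (14) + (sqrt(5) + 3) + (-sqrt(5) - 1) + (3 - sqrt(5)) + (-1 + sqrt(5)) + (0) + (0)] = 40/20 = 2
  <chi_rho, chi_8> = (1/20)[1*(11)*conj(2) + 1*(-7)*conj(2) + 2*(-sqrt(5) - 2)*conj(-sqrt(5)/2 - 1/2) + 2*(1)*conj(-1/2 + sqrt(5)/2) + 2*(-2 + sqrt(5))*conj(-1/2 + sqrt(5)/2) + 2*(1)*conj(-sqrt(5)/2 - 1/2) + 5*(-1)*conj(0) + 5*(1)*conj(0)]
      = (1/20)[(22) + (-14) + (3*sqrt(5) + 7) + (-1 + sqrt(5)) + (7 - 3*sqrt(5)) + (-sqrt(5) - 1) + (0) + (0)] = 20/20 = 1
Dimension check: dim(rho) = sum (mult * dim) = 0*1 + 0*1 + 1*1 + 2*1 + 1*2 + 0*2 + 2*2 + 1*2 = 11 = chi_rho(e) = 11.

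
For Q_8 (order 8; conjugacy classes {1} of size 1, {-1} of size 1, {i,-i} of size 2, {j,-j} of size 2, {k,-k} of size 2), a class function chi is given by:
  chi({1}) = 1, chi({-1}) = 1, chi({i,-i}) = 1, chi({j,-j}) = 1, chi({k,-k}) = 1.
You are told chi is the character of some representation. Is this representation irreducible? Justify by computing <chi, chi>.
Irreducible: <chi, chi> = 1.

Explanation: <chi, chi> = (1/|G|) sum_C |C| * |chi(C)|^2 = (1/8)[1*|1|^2 + 1*|1|^2 + 2*|1|^2 + 2*|1|^2 + 2*|1|^2]
  = (1/8)[(1) + (1) + (2) + (2) + (2)] = 8/8 = 1.
A character is irreducible iff <chi, chi> = 1, so this representation is irreducible.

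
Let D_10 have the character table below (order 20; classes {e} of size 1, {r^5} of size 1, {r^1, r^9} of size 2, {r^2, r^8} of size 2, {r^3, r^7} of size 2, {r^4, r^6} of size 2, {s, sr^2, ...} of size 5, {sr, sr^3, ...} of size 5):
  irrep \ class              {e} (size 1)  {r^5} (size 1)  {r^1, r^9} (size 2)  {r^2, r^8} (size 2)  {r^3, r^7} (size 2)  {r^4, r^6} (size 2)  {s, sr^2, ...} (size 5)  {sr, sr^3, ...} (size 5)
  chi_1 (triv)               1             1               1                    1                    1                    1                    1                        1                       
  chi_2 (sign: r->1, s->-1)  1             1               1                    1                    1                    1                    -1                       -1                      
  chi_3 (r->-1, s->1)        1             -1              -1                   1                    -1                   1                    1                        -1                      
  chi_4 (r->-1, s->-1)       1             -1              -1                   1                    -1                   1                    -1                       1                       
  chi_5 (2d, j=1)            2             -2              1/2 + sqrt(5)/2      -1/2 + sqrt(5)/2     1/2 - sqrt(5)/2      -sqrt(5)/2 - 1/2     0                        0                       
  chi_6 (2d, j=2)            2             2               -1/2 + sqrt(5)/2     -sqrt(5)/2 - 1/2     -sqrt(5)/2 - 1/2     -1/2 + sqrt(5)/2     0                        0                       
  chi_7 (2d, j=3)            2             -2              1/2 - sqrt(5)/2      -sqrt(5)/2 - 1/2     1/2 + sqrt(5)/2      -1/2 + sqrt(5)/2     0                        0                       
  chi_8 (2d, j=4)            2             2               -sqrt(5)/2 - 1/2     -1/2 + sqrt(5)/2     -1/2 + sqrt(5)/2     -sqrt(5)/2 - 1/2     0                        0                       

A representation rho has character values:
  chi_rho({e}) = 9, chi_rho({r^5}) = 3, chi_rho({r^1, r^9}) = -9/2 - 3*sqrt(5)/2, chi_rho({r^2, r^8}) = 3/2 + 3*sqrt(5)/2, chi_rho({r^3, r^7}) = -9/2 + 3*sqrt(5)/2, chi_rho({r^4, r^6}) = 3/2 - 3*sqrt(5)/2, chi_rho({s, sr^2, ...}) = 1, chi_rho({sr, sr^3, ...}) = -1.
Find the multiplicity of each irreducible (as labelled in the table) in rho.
Multiplicities: chi_1: 0, chi_2: 0, chi_3: 2, chi_4: 1, chi_5: 0, chi_6: 0, chi_7: 0, chi_8: 3.

Explanation: Use <chi_rho, chi> = (1/|G|) sum_C |C| * chi_rho(C) * conj(chi(C)) with |G| = 20 for each irreducible chi in the table:
  <chi_rho, chi_1> = (1/20)[1*(9)*conj(1) + 1*(3)*conj(1) + 2*(-9/2 - 3*sqrt(5)/2)*conj(1) + 2*(3/2 + 3*sqrt(5)/2)*conj(1) + 2*(-9/2 + 3*sqrt(5)/2)*conj(1) + 2*(3/2 - 3*sqrt(5)/2)*conj(1) + 5*(1)*conj(1) + 5*(-1)*conj(1)]
      = (1/20)[(9) + (3) + (-9 - 3*sqrt(5)) + (3 + 3*sqrt(5)) + (-9 + 3*sqrt(5)) + (3 - 3*sqrt(5)) + (5) + (-5)] = 0/20 = 0
  <chi_rho, chi_2> = (1/20)[1*(9)*conj(1) + 1*(3)*conj(1) + 2*(-9/2 - 3*sqrt(5)/2)*conj(1) + 2*(3/2 + 3*sqrt(5)/2)*conj(1) + 2*(-9/2 + 3*sqrt(5)/2)*conj(1) + 2*(3/2 - 3*sqrt(5)/2)*conj(1) + 5*(1)*conj(-1) + 5*(-1)*conj(-1)]
      = (1/20)[(9) + (3) + (-9 - 3*sqrt(5)) + (3 + 3*sqrt(5)) + (-9 + 3*sqrt(5)) + (3 - 3*sqrt(5)) + (-5) + (5)] = 0/20 = 0
  <chi_rho, chi_3> = (1/20)[1*(9)*conj(1) + 1*(3)*conj(-1) + 2*(-9/2 - 3*sqrt(5)/2)*conj(-1) + 2*(3/2 + 3*sqrt(5)/2)*conj(1) + 2*(-9/2 + 3*sqrt(5)/2)*conj(-1) + 2*(3/2 - 3*sqrt(5)/2)*conj(1) + 5*(1)*conj(1) + 5*(-1)*conj(-1)]
      = (1/20)[(9) + (-3) + (3*sqrt(5) + 9) + (3 + 3*sqrt(5)) + (9 - 3*sqrt(5)) + (3 - 3*sqrt(5)) + (5) + (5)] = 40/20 = 2
  <chi_rho, chi_4> = (1/20)[1*(9)*conj(1) + 1*(3)*conj(-1) + 2*(-9/2 - 3*sqrt(5)/2)*conj(-1) + 2*(3/2 + 3*sqrt(5)/2)*conj(1) + 2*(-9/2 + 3*sqrt(5)/2)*conj(-1) + 2*(3/2 - 3*sqrt(5)/2)*conj(1) + 5*(1)*conj(-1) + 5*(-1)*conj(1)]
      = (1/20)[(9) + (-3) + (3*sqrt(5) + 9) + (3 + 3*sqrt(5)) + (9 - 3*sqrt(5)) + (3 - 3*sqrt(5)) + (-5) + (-5)] = 20/20 = 1
  <chi_rho, chi_5> = (1/20)[1*(9)*conj(2) + 1*(3)*conj(-2) + 2*(-9/2 - 3*sqrt(5)/2)*conj(1/2 + sqrt(5)/2) + 2*(3/2 + 3*sqrt(5)/2)*conj(-1/2 + sqrt(5)/2) + 2*(-9/2 + 3*sqrt(5)/2)*conj(1/2 - sqrt(5)/2) + 2*(3/2 - 3*sqrt(5)/2)*conj(-sqrt(5)/2 - 1/2) + 5*(1)*conj(0) + 5*(-1)*conj(0)]
      = (1/20)[(18) + (-6) + (-6*sqrt(5) - 12) + (6) + (-12 + 6*sqrt(5)) + (6) + (0) + (0)] = 0/20 = 0
  <chi_rho, chi_6> = (1/20)[1*(9)*conj(2) + 1*(3)*conj(2) + 2*(-9/2 - 3*sqrt(5)/2)*conj(-1/2 + sqrt(5)/2) + 2*(3/2 + 3*sqrt(5)/2)*conj(-sqrt(5)/2 - 1/2) + 2*(-9/2 + 3*sqrt(5)/2)*conj(-sqrt(5)/2 - 1/2) + 2*(3/2 - 3*sqrt(5)/2)*conj(-1/2 + sqrt(5)/2) + 5*(1)*conj(0) + 5*(-1)*conj(0)]
      = (1/20)[(18) + (6) + (-3*sqrt(5) - 3) + (-9 - 3*sqrt(5)) + (-3 + 3*sqrt(5)) + (-9 + 3*sqrt(5)) + (0) + (0)] = 0/20 = 0
  <chi_rho, chi_7> = (1/20)[1*(9)*conj(2) + 1*(3)*conj(-2) + 2*(-9/2 - 3*sqrt(5)/2)*conj(1/2 - sqrt(5)/2) + 2*(3/2 + 3*sqrt(5)/2)*conj(-sqrt(5)/2 - 1/2) + 2*(-9/2 + 3*sqrt(5)/2)*conj(1/2 + sqrt(5)/2) + 2*(3/2 - 3*sqrt(5)/2)*conj(-1/2 + sqrt(5)/2) + 5*(1)*conj(0) + 5*(-1)*conj(0)]
      = (1/20)[(18) + (-6) + (3 + 3*sqrt(5)) + (-9 - 3*sqrt(5)) + (3 - 3*sqrt(5)) + (-9 + 3*sqrt(5)) + (0) + (0)] = 0/20 = 0
  <chi_rho, chi_8> = (1/20)[1*(9)*conj(2) + 1*(3)*conj(2) + 2*(-9/2 - 3*sqrt(5)/2)*conj(-sqrt(5)/2 - 1/2) + 2*(3/2 + 3*sqrt(5)/2)*conj(-1/2 + sqrt(5)/2) + 2*(-9/2 + 3*sqrt(5)/2)*conj(-1/2 + sqrt(5)/2) + 2*(3/2 - 3*sqrt(5)/2)*conj(-sqrt(5)/2 - 1/2) + 5*(1)*conj(0) + 5*(-1)*conj(0)]
      = (1/20)[(18) + (6) + (12 + 6*sqrt(5)) + (6) + (12 - 6*sqrt(5)) + (6) + (0) + (0)] = 60/20 = 3
Dimension check: dim(rho) = sum (mult * dim) = 0*1 + 0*1 + 2*1 + 1*1 + 0*2 + 0*2 + 0*2 + 3*2 = 9 = chi_rho(e) = 9.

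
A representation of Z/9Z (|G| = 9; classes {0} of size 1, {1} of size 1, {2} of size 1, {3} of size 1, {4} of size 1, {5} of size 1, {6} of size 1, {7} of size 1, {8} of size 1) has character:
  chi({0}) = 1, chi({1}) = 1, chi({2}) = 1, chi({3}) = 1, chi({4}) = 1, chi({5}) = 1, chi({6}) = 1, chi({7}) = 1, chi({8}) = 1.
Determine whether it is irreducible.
Irreducible: <chi, chi> = 1.

Why: <chi, chi> = (1/|G|) sum_C |C| * |chi(C)|^2 = (1/9)[1*|1|^2 + 1*|1|^2 + 1*|1|^2 + 1*|1|^2 + 1*|1|^2 + 1*|1|^2 + 1*|1|^2 + 1*|1|^2 + 1*|1|^2]
  = (1/9)[(1) + (1) + (1) + (1) + (1) + (1) + (1) + (1) + (1)] = 9/9 = 1.
(Exp terms are combined using exp(i*s)*conj(exp(i*t)) = exp(i*(s-t)), and sums of them are collapsed using the identity that for every m > 1 the m distinct m-th roots of unity sum to 0, e.g. 1 + exp(2*I*pi/3) + exp(-2*I*pi/3) = 0.)
A character is irreducible iff <chi, chi> = 1, so this representation is irreducible.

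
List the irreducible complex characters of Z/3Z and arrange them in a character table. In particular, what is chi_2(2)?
Character table of Z/3Z (irreps indexed chi_0,...,chi_2 with chi_k(m) = zeta_3^(k*m), zeta_3 = exp(2*pi*i/3)):
  irrep \ class  {0} (size 1)  {1} (size 1)    {2} (size 1)  
  chi_0          1             1               1             
  chi_1          1             exp(2*I*pi/3)   exp(-2*I*pi/3)
  chi_2          1             exp(-2*I*pi/3)  exp(2*I*pi/3) 

Spot check: chi_2(2) = zeta_3^(2*2) = zeta_3^4 = exp(2*I*pi/3).

Argument: Z/3Z is abelian, so all 3 irreducible complex representations are 1-dimensional. They are given by chi_k(m) = zeta_3^(k*m) for k = 0,...,2. Row orthogonality: sum_m chi_k(m) conj(chi_l(m)) = 3 * [k = l].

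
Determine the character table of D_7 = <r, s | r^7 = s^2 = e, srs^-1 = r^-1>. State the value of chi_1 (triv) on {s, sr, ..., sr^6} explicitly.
Conjugacy classes: {e} of size 1, {r^1, r^6} of size 2, {r^2, r^5} of size 2, {r^3, r^4} of size 2, {s, sr, ..., sr^6} of size 7.
Character table:
  irrep \ class              {e} (size 1)  {r^1, r^6} (size 2)  {r^2, r^5} (size 2)  {r^3, r^4} (size 2)  {s, sr, ..., sr^6} (size 7)
  chi_1 (triv)               1             1                    1                    1                    1                          
  chi_2 (sign: r->1, s->-1)  1             1                    1                    1                    -1                         
  chi_3 (2d, j=1)            2             2*cos(2*pi/7)        -2*cos(3*pi/7)       -2*cos(pi/7)         0                          
  chi_4 (2d, j=2)            2             -2*cos(3*pi/7)       -2*cos(pi/7)         2*cos(2*pi/7)        0                          
  chi_5 (2d, j=3)            2             -2*cos(pi/7)         2*cos(2*pi/7)        -2*cos(3*pi/7)       0                          

Spot check: chi_1 (triv) on {s, sr, ..., sr^6} = 1.

Solution. D_7 has order 2*7 = 14 with 5 conjugacy classes, hence 5 irreducibles. Sum of squared dims 1 + 1 + 4 + 4 + 4 = 14 = |G|. Linear characters come from the abelianisation; the 2-dimensional irreps have character r^k -> 2*cos(2*pi*j*k/7), reflections -> 0.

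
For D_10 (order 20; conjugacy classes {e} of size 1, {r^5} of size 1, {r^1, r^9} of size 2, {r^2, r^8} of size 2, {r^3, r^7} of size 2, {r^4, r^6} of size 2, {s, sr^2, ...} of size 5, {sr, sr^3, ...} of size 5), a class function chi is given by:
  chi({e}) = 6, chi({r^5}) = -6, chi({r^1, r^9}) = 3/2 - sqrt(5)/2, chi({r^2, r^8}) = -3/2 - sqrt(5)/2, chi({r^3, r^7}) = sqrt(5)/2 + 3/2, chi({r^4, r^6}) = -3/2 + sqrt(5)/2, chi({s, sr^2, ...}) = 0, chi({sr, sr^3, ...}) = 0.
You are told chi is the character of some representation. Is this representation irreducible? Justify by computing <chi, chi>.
Not irreducible (reducible): <chi, chi> = 5 > 1.

Solution. <chi, chi> = (1/|G|) sum_C |C| * |chi(C)|^2 = (1/20)[1*|6|^2 + 1*|-6|^2 + 2*|3/2 - sqrt(5)/2|^2 + 2*|-3/2 - sqrt(5)/2|^2 + 2*|sqrt(5)/2 + 3/2|^2 + 2*|-3/2 + sqrt(5)/2|^2 + 5*|0|^2 + 5*|0|^2]
  = (1/20)[(36) + (36) + (7 - 3*sqrt(5)) + (3*sqrt(5) + 7) + (3*sqrt(5) + 7) + (7 - 3*sqrt(5)) + (0) + (0)] = 100/20 = 5.
A character is irreducible iff <chi, chi> = 1, so this representation is reducible.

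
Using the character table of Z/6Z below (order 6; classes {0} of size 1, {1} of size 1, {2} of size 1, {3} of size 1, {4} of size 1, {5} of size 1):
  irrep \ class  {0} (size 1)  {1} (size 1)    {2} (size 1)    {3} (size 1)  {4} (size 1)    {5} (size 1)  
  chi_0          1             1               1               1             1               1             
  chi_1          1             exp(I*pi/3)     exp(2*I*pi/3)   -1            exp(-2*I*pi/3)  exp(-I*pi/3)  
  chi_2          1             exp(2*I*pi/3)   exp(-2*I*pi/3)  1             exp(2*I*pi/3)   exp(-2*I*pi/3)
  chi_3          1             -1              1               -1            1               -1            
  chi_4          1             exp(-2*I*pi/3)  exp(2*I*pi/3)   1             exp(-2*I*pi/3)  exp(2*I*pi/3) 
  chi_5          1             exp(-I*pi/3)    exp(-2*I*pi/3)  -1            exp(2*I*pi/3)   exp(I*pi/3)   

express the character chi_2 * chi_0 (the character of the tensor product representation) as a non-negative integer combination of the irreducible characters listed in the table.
chi_2 tensor chi_0 = chi_2 (all other irreducibles have multiplicity 0).

Solution. The character of a tensor product is the pointwise product (chi_2 * chi_0)(C) = chi_2(C) * chi_0(C):
  {0}: (1)*(1), {1}: (exp(2*I*pi/3))*(1), {2}: (exp(-2*I*pi/3))*(1), {3}: (1)*(1), {4}: (exp(2*I*pi/3))*(1), {5}: (exp(-2*I*pi/3))*(1)
so (chi_2 * chi_0) takes values
  {0} -> 1, {1} -> exp(2*I*pi/3), {2} -> exp(-2*I*pi/3), {3} -> 1, {4} -> exp(2*I*pi/3), {5} -> exp(-2*I*pi/3).
Now take the inner product of this character with each irreducible chi from the table, <chi_2*chi_0, chi> = (1/6) sum_C |C| (chi_2*chi_0)(C) conj(chi(C)):
  <chi_2*chi_0, chi_0> = (1/6)[1*(1)*conj(1) + 1*(exp(2*I*pi/3))*conj(1) + 1*(exp(-2*I*pi/3))*conj(1) + 1*(1)*conj(1) + 1*(exp(2*I*pi/3))*conj(1) + 1*(exp(-2*I*pi/3))*conj(1)]
      = (1/6)[(1) + (exp(2*I*pi/3)) + (exp(-2*I*pi/3)) + (1) + (exp(2*I*pi/3)) + (exp(-2*I*pi/3))] = 0/6 = 0
  <chi_2*chi_0, chi_1> = (1/6)[1*(1)*conj(1) + 1*(exp(2*I*pi/3))*conj(exp(I*pi/3)) + 1*(exp(-2*I*pi/3))*conj(exp(2*I*pi/3)) + 1*(1)*conj(-1) + 1*(exp(2*I*pi/3))*conj(exp(-2*I*pi/3)) + 1*(exp(-2*I*pi/3))*conj(exp(-I*pi/3))]
      = (1/6)[(1) + (exp(I*pi/3)) + (exp(2*I*pi/3)) + (-1) + (exp(-2*I*pi/3)) + (exp(-I*pi/3))] = 0/6 = 0
  <chi_2*chi_0, chi_2> = (1/6)[1*(1)*conj(1) + 1*(exp(2*I*pi/3))*conj(exp(2*I*pi/3)) + 1*(exp(-2*I*pi/3))*conj(exp(-2*I*pi/3)) + 1*(1)*conj(1) + 1*(exp(2*I*pi/3))*conj(exp(2*I*pi/3)) + 1*(exp(-2*I*pi/3))*conj(exp(-2*I*pi/3))]
      = (1/6)[(1) + (1) + (1) + (1) + (1) + (1)] = 6/6 = 1
  <chi_2*chi_0, chi_3> = (1/6)[1*(1)*conj(1) + 1*(exp(2*I*pi/3))*conj(-1) + 1*(exp(-2*I*pi/3))*conj(1) + 1*(1)*conj(-1) + 1*(exp(2*I*pi/3))*conj(1) + 1*(exp(-2*I*pi/3))*conj(-1)]
      = (1/6)[(1) + (-exp(2*I*pi/3)) + (exp(-2*I*pi/3)) + (-1) + (exp(2*I*pi/3)) + (-exp(-2*I*pi/3))] = 0/6 = 0
  <chi_2*chi_0, chi_4> = (1/6)[1*(1)*conj(1) + 1*(exp(2*I*pi/3))*conj(exp(-2*I*pi/3)) + 1*(exp(-2*I*pi/3))*conj(exp(2*I*pi/3)) + 1*(1)*conj(1) + 1*(exp(2*I*pi/3))*conj(exp(-2*I*pi/3)) + 1*(exp(-2*I*pi/3))*conj(exp(2*I*pi/3))]
      = (1/6)[(1) + (exp(-2*I*pi/3)) + (exp(2*I*pi/3)) + (1) + (exp(-2*I*pi/3)) + (exp(2*I*pi/3))] = 0/6 = 0
  <chi_2*chi_0, chi_5> = (1/6)[1*(1)*conj(1) + 1*(exp(2*I*pi/3))*conj(exp(-I*pi/3)) + 1*(exp(-2*I*pi/3))*conj(exp(-2*I*pi/3)) + 1*(1)*conj(-1) + 1*(exp(2*I*pi/3))*conj(exp(2*I*pi/3)) + 1*(exp(-2*I*pi/3))*conj(exp(I*pi/3))]
      = (1/6)[(1) + (-1) + (1) + (-1) + (1) + (-1)] = 0/6 = 0
(Exp terms are combined using exp(i*s)*conj(exp(i*t)) = exp(i*(s-t)), and sums of them are collapsed using the identity that for every m > 1 the m distinct m-th roots of unity sum to 0, e.g. 1 + exp(2*I*pi/3) + exp(-2*I*pi/3) = 0.)
Hence the multiplicities are chi_2: 1. Dimension check: dim(chi_2)*dim(chi_0) = 1*1 = 1 and sum (mult * dim) = 1*1 = 1.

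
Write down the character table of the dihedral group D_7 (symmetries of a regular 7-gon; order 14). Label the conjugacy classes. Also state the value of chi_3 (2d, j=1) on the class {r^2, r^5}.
Conjugacy classes: {e} of size 1, {r^1, r^6} of size 2, {r^2, r^5} of size 2, {r^3, r^4} of size 2, {s, sr, ..., sr^6} of size 7.
Character table:
  irrep \ class              {e} (size 1)  {r^1, r^6} (size 2)  {r^2, r^5} (size 2)  {r^3, r^4} (size 2)  {s, sr, ..., sr^6} (size 7)
  chi_1 (triv)               1             1                    1                    1                    1                          
  chi_2 (sign: r->1, s->-1)  1             1                    1                    1                    -1                         
  chi_3 (2d, j=1)            2             2*cos(2*pi/7)        -2*cos(3*pi/7)       -2*cos(pi/7)         0                          
  chi_4 (2d, j=2)            2             -2*cos(3*pi/7)       -2*cos(pi/7)         2*cos(2*pi/7)        0                          
  chi_5 (2d, j=3)            2             -2*cos(pi/7)         2*cos(2*pi/7)        -2*cos(3*pi/7)       0                          

Spot check: chi_3 (2d, j=1) on {r^2, r^5} = -2*cos(3*pi/7).

Why: D_7 has order 2*7 = 14 with 5 conjugacy classes, hence 5 irreducibles. Sum of squared dims 1 + 1 + 4 + 4 + 4 = 14 = |G|. Linear characters come from the abelianisation; the 2-dimensional irreps have character r^k -> 2*cos(2*pi*j*k/7), reflections -> 0.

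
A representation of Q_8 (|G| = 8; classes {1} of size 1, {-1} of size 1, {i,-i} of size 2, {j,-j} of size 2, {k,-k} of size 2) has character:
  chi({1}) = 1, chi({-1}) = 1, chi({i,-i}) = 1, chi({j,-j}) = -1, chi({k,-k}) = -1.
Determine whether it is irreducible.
Irreducible: <chi, chi> = 1.

Working: <chi, chi> = (1/|G|) sum_C |C| * |chi(C)|^2 = (1/8)[1*|1|^2 + 1*|1|^2 + 2*|1|^2 + 2*|-1|^2 + 2*|-1|^2]
  = (1/8)[(1) + (1) + (2) + (2) + (2)] = 8/8 = 1.
A character is irreducible iff <chi, chi> = 1, so this representation is irreducible.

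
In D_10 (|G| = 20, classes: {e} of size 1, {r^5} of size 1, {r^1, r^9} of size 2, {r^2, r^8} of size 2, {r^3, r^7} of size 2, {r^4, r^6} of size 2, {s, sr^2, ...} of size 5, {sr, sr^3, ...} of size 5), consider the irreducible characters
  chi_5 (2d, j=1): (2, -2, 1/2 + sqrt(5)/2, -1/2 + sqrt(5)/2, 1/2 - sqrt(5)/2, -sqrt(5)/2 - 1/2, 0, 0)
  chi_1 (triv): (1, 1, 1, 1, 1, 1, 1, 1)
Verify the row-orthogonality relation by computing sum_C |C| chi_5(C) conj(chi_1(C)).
Sum = 0; so <chi_5, chi_1> = 0 (distinct irreducibles are orthogonal).

Why: Compute term by term over conjugacy classes (|C| * chi_5(C) * conj(chi_1(C))):
  1*(2)*conj(1) + 1*(-2)*conj(1) + 2*(1/2 + sqrt(5)/2)*conj(1) + 2*(-1/2 + sqrt(5)/2)*conj(1) + 2*(1/2 - sqrt(5)/2)*conj(1) + 2*(-sqrt(5)/2 - 1/2)*conj(1) + 5*(0)*conj(1) + 5*(0)*conj(1)
  = (2) + (-2) + (1 + sqrt(5)) + (-1 + sqrt(5)) + (1 - sqrt(5)) + (-sqrt(5) - 1) + (0) + (0)
  = 0.
Dividing by |G| = 20 gives 0/20 = 0, matching the row-orthogonality relation <chi_5, chi_1> = [chi_5 = chi_1].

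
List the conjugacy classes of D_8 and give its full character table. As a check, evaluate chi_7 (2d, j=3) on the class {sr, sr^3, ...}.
Conjugacy classes: {e} of size 1, {r^4} of size 1, {r^1, r^7} of size 2, {r^2, r^6} of size 2, {r^3, r^5} of size 2, {s, sr^2, ...} of size 4, {sr, sr^3, ...} of size 4.
Character table:
  irrep \ class              {e} (size 1)  {r^4} (size 1)  {r^1, r^7} (size 2)  {r^2, r^6} (size 2)  {r^3, r^5} (size 2)  {s, sr^2, ...} (size 4)  {sr, sr^3, ...} (size 4)
  chi_1 (triv)               1             1               1                    1                    1                    1                        1                       
  chi_2 (sign: r->1, s->-1)  1             1               1                    1                    1                    -1                       -1                      
  chi_3 (r->-1, s->1)        1             1               -1                   1                    -1                   1                        -1                      
  chi_4 (r->-1, s->-1)       1             1               -1                   1                    -1                   -1                       1                       
  chi_5 (2d, j=1)            2             -2              sqrt(2)              0                    -sqrt(2)             0                        0                       
  chi_6 (2d, j=2)            2             2               0                    -2                   0                    0                        0                       
  chi_7 (2d, j=3)            2             -2              -sqrt(2)             0                    sqrt(2)              0                        0                       

Spot check: chi_7 (2d, j=3) on {sr, sr^3, ...} = 0.

Details: D_8 has order 2*8 = 16 with 7 conjugacy classes, hence 7 irreducibles. Sum of squared dims 1 + 1 + 1 + 1 + 4 + 4 + 4 = 16 = |G|. Linear characters come from the abelianisation; the 2-dimensional irreps have character r^k -> 2*cos(2*pi*j*k/8), reflections -> 0.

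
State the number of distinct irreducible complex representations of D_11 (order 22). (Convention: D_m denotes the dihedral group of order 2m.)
7

Reasoning: The number of irreducible complex representations of a finite group equals its number of conjugacy classes. D_11 has 7 conjugacy classes ((n+3)/2 for n odd), so D_11 (order 22) has exactly 7 irreducible complex representations.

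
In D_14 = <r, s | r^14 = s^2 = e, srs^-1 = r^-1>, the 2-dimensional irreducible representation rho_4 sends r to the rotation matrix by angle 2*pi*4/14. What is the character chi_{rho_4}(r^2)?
chi_{rho_4}(r^2) = 2*cos(2*pi*4*2/14) = -2*cos(pi/7)

Explanation: rho_4(r^2) is rotation by angle 2*pi*4*2/14, whose trace is 2*cos(2*pi*4*2/14) = -2*cos(pi/7).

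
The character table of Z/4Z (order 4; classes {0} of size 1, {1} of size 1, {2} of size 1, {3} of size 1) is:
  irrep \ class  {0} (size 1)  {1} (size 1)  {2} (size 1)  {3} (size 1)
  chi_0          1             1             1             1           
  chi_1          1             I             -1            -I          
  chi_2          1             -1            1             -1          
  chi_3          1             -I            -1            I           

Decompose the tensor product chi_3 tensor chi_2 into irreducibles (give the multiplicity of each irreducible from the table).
chi_3 tensor chi_2 = chi_1 (all other irreducibles have multiplicity 0).

Argument: The character of a tensor product is the pointwise product (chi_3 * chi_2)(C) = chi_3(C) * chi_2(C):
  {0}: (1)*(1), {1}: (-I)*(-1), {2}: (-1)*(1), {3}: (I)*(-1)
so (chi_3 * chi_2) takes values
  {0} -> 1, {1} -> I, {2} -> -1, {3} -> -I.
Now take the inner product of this character with each irreducible chi from the table, <chi_3*chi_2, chi> = (1/4) sum_C |C| (chi_3*chi_2)(C) conj(chi(C)):
  <chi_3*chi_2, chi_0> = (1/4)[1*(1)*conj(1) + 1*(I)*conj(1) + 1*(-1)*conj(1) + 1*(-I)*conj(1)]
      = (1/4)[(1) + (I) + (-1) + (-I)] = 0/4 = 0
  <chi_3*chi_2, chi_1> = (1/4)[1*(1)*conj(1) + 1*(I)*conj(I) + 1*(-1)*conj(-1) + 1*(-I)*conj(-I)]
      = (1/4)[(1) + (1) + (1) + (1)] = 4/4 = 1
  <chi_3*chi_2, chi_2> = (1/4)[1*(1)*conj(1) + 1*(I)*conj(-1) + 1*(-1)*conj(1) + 1*(-I)*conj(-1)]
      = (1/4)[(1) + (-I) + (-1) + (I)] = 0/4 = 0
  <chi_3*chi_2, chi_3> = (1/4)[1*(1)*conj(1) + 1*(I)*conj(-I) + 1*(-1)*conj(-1) + 1*(-I)*conj(I)]
      = (1/4)[(1) + (-1) + (1) + (-1)] = 0/4 = 0
(Exp terms are combined using exp(i*s)*conj(exp(i*t)) = exp(i*(s-t)), and sums of them are collapsed using the identity that for every m > 1 the m distinct m-th roots of unity sum to 0, e.g. 1 + exp(2*I*pi/3) + exp(-2*I*pi/3) = 0.)
Hence the multiplicities are chi_1: 1. Dimension check: dim(chi_3)*dim(chi_2) = 1*1 = 1 and sum (mult * dim) = 1*1 = 1.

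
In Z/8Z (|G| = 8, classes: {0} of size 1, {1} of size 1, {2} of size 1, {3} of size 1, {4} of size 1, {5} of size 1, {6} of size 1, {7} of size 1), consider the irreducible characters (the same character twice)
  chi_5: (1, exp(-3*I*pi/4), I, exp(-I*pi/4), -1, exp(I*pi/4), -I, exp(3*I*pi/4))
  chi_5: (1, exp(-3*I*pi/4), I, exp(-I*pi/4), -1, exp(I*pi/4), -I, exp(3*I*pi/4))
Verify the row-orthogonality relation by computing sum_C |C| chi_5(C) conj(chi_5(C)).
Sum = 8 = |G| = 8; so <chi_5, chi_5> = 1 (norm-1 confirms irreducibility).

Compute term by term over conjugacy classes (|C| * chi_5(C) * conj(chi_5(C))):
  1*(1)*conj(1) + 1*(exp(-3*I*pi/4))*conj(exp(-3*I*pi/4)) + 1*(I)*conj(I) + 1*(exp(-I*pi/4))*conj(exp(-I*pi/4)) + 1*(-1)*conj(-1) + 1*(exp(I*pi/4))*conj(exp(I*pi/4)) + 1*(-I)*conj(-I) + 1*(exp(3*I*pi/4))*conj(exp(3*I*pi/4))
  = (1) + (1) + (1) + (1) + (1) + (1) + (1) + (1)
  = 8.
(Exp terms are combined using exp(i*s)*conj(exp(i*t)) = exp(i*(s-t)), and sums of them are collapsed using the identity that for every m > 1 the m distinct m-th roots of unity sum to 0, e.g. 1 + exp(2*I*pi/3) + exp(-2*I*pi/3) = 0.)
Dividing by |G| = 8 gives 8/8 = 1, matching the row-orthogonality relation <chi_5, chi_5> = [chi_5 = chi_5].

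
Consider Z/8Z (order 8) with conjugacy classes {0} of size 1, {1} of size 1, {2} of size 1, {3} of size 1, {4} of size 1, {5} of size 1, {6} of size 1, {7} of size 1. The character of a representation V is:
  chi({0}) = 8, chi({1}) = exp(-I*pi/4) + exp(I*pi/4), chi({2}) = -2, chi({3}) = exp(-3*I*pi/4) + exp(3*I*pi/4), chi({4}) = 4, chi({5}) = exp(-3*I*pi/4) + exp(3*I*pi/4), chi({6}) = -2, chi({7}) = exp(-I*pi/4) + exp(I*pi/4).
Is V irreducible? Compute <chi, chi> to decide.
Not irreducible (reducible): <chi, chi> = 12 > 1.

<chi, chi> = (1/|G|) sum_C |C| * |chi(C)|^2 = (1/8)[1*|8|^2 + 1*|exp(-I*pi/4) + exp(I*pi/4)|^2 + 1*|-2|^2 + 1*|exp(-3*I*pi/4) + exp(3*I*pi/4)|^2 + 1*|4|^2 + 1*|exp(-3*I*pi/4) + exp(3*I*pi/4)|^2 + 1*|-2|^2 + 1*|exp(-I*pi/4) + exp(I*pi/4)|^2]
  = (1/8)[(64) + (2) + (4) + (2) + (16) + (2) + (4) + (2)] = 96/8 = 12.
(Exp terms are combined using exp(i*s)*conj(exp(i*t)) = exp(i*(s-t)), and sums of them are collapsed using the identity that for every m > 1 the m distinct m-th roots of unity sum to 0, e.g. 1 + exp(2*I*pi/3) + exp(-2*I*pi/3) = 0.)
A character is irreducible iff <chi, chi> = 1, so this representation is reducible.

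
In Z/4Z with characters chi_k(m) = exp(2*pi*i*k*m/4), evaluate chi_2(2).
chi_2(2) = zeta_4^4 = 1

Explanation: chi_2(2) = zeta_4^(2*2) = zeta_4^4. Since zeta_4^4 = 1, this equals zeta_4^0 = exp(2*pi*i*0/4) = 1.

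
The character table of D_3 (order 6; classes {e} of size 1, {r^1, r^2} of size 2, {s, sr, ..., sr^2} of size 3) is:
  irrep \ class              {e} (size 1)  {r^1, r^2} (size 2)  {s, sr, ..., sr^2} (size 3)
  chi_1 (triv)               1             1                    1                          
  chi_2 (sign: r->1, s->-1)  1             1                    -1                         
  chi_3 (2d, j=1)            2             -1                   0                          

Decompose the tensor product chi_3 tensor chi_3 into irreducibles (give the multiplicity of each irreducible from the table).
chi_3 tensor chi_3 = chi_1 + chi_2 + chi_3 (all other irreducibles have multiplicity 0).

The character of a tensor product is the pointwise product (chi_3 * chi_3)(C) = chi_3(C) * chi_3(C):
  {e}: (2)*(2), {r^1, r^2}: (-1)*(-1), {s, sr, ..., sr^2}: (0)*(0)
so (chi_3 * chi_3) takes values
  {e} -> 4, {r^1, r^2} -> 1, {s, sr, ..., sr^2} -> 0.
Now take the inner product of this character with each irreducible chi from the table, <chi_3*chi_3, chi> = (1/6) sum_C |C| (chi_3*chi_3)(C) conj(chi(C)):
  <chi_3*chi_3, chi_1> = (1/6)[1*(4)*conj(1) + 2*(1)*conj(1) + 3*(0)*conj(1)]
      = (1/6)[(4) + (2) + (0)] = 6/6 = 1
  <chi_3*chi_3, chi_2> = (1/6)[1*(4)*conj(1) + 2*(1)*conj(1) + 3*(0)*conj(-1)]
      = (1/6)[(4) + (2) + (0)] = 6/6 = 1
  <chi_3*chi_3, chi_3> = (1/6)[1*(4)*conj(2) + 2*(1)*conj(-1) + 3*(0)*conj(0)]
      = (1/6)[(8) + (-2) + (0)] = 6/6 = 1
Hence the multiplicities are chi_1: 1, chi_2: 1, chi_3: 1. Dimension check: dim(chi_3)*dim(chi_3) = 2*2 = 4 and sum (mult * dim) = 1*1 + 1*1 + 1*2 = 4.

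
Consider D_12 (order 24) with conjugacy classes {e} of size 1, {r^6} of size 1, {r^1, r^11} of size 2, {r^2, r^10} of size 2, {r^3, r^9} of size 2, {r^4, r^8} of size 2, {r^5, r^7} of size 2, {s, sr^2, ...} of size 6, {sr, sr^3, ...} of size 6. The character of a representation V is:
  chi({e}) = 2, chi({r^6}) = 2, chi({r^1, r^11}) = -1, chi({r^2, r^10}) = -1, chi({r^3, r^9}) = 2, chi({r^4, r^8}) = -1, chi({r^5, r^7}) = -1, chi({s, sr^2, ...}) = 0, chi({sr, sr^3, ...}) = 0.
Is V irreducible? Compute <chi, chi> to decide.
Irreducible: <chi, chi> = 1.

Proof sketch: <chi, chi> = (1/|G|) sum_C |C| * |chi(C)|^2 = (1/24)[1*|2|^2 + 1*|2|^2 + 2*|-1|^2 + 2*|-1|^2 + 2*|2|^2 + 2*|-1|^2 + 2*|-1|^2 + 6*|0|^2 + 6*|0|^2]
  = (1/24)[(4) + (4) + (2) + (2) + (8) + (2) + (2) + (0) + (0)] = 24/24 = 1.
A character is irreducible iff <chi, chi> = 1, so this representation is irreducible.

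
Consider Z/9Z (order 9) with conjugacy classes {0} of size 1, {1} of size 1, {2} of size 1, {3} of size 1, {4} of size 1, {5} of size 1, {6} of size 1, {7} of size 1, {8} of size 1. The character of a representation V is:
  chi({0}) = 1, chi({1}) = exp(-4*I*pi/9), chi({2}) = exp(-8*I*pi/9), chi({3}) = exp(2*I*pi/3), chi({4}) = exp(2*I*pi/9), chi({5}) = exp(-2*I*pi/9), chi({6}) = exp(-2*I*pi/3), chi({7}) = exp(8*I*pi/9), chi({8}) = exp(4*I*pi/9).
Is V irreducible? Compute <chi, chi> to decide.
Irreducible: <chi, chi> = 1.

Reasoning: <chi, chi> = (1/|G|) sum_C |C| * |chi(C)|^2 = (1/9)[1*|1|^2 + 1*|exp(-4*I*pi/9)|^2 + 1*|exp(-8*I*pi/9)|^2 + 1*|exp(2*I*pi/3)|^2 + 1*|exp(2*I*pi/9)|^2 + 1*|exp(-2*I*pi/9)|^2 + 1*|exp(-2*I*pi/3)|^2 + 1*|exp(8*I*pi/9)|^2 + 1*|exp(4*I*pi/9)|^2]
  = (1/9)[(1) + (1) + (1) + (1) + (1) + (1) + (1) + (1) + (1)] = 9/9 = 1.
(Exp terms are combined using exp(i*s)*conj(exp(i*t)) = exp(i*(s-t)), and sums of them are collapsed using the identity that for every m > 1 the m distinct m-th roots of unity sum to 0, e.g. 1 + exp(2*I*pi/3) + exp(-2*I*pi/3) = 0.)
A character is irreducible iff <chi, chi> = 1, so this representation is irreducible.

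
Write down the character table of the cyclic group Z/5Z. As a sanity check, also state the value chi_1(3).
Character table of Z/5Z (irreps indexed chi_0,...,chi_4 with chi_k(m) = zeta_5^(k*m), zeta_5 = exp(2*pi*i/5)):
  irrep \ class  {0} (size 1)  {1} (size 1)    {2} (size 1)    {3} (size 1)    {4} (size 1)  
  chi_0          1             1               1               1               1             
  chi_1          1             exp(2*I*pi/5)   exp(4*I*pi/5)   exp(-4*I*pi/5)  exp(-2*I*pi/5)
  chi_2          1             exp(4*I*pi/5)   exp(-2*I*pi/5)  exp(2*I*pi/5)   exp(-4*I*pi/5)
  chi_3          1             exp(-4*I*pi/5)  exp(2*I*pi/5)   exp(-2*I*pi/5)  exp(4*I*pi/5) 
  chi_4          1             exp(-2*I*pi/5)  exp(-4*I*pi/5)  exp(4*I*pi/5)   exp(2*I*pi/5) 

Spot check: chi_1(3) = zeta_5^(1*3) = zeta_5^3 = exp(-4*I*pi/5).

Justification: Z/5Z is abelian, so all 5 irreducible complex representations are 1-dimensional. They are given by chi_k(m) = zeta_5^(k*m) for k = 0,...,4. Row orthogonality: sum_m chi_k(m) conj(chi_l(m)) = 5 * [k = l].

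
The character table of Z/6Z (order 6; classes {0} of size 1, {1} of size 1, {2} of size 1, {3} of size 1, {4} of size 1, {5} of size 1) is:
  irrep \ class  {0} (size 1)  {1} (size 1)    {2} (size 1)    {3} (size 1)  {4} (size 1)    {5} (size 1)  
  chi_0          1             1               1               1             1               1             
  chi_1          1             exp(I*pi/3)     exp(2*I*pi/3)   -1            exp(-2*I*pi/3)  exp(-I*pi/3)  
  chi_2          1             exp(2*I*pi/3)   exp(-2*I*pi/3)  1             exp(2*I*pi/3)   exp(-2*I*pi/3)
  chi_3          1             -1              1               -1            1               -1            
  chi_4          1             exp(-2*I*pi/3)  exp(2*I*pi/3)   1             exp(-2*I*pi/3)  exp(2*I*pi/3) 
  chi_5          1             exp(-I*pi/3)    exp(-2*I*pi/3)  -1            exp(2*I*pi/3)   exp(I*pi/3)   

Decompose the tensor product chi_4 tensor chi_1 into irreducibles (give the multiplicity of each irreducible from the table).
chi_4 tensor chi_1 = chi_5 (all other irreducibles have multiplicity 0).

Reasoning: The character of a tensor product is the pointwise product (chi_4 * chi_1)(C) = chi_4(C) * chi_1(C):
  {0}: (1)*(1), {1}: (exp(-2*I*pi/3))*(exp(I*pi/3)), {2}: (exp(2*I*pi/3))*(exp(2*I*pi/3)), {3}: (1)*(-1), {4}: (exp(-2*I*pi/3))*(exp(-2*I*pi/3)), {5}: (exp(2*I*pi/3))*(exp(-I*pi/3))
so (chi_4 * chi_1) takes values
  {0} -> 1, {1} -> exp(-I*pi/3), {2} -> exp(-2*I*pi/3), {3} -> -1, {4} -> exp(2*I*pi/3), {5} -> exp(I*pi/3).
Now take the inner product of this character with each irreducible chi from the table, <chi_4*chi_1, chi> = (1/6) sum_C |C| (chi_4*chi_1)(C) conj(chi(C)):
  <chi_4*chi_1, chi_0> = (1/6)[1*(1)*conj(1) + 1*(exp(-I*pi/3))*conj(1) + 1*(exp(-2*I*pi/3))*conj(1) + 1*(-1)*conj(1) + 1*(exp(2*I*pi/3))*conj(1) + 1*(exp(I*pi/3))*conj(1)]
      = (1/6)[(1) + (exp(-I*pi/3)) + (exp(-2*I*pi/3)) + (-1) + (exp(2*I*pi/3)) + (exp(I*pi/3))] = 0/6 = 0
  <chi_4*chi_1, chi_1> = (1/6)[1*(1)*conj(1) + 1*(exp(-I*pi/3))*conj(exp(I*pi/3)) + 1*(exp(-2*I*pi/3))*conj(exp(2*I*pi/3)) + 1*(-1)*conj(-1) + 1*(exp(2*I*pi/3))*conj(exp(-2*I*pi/3)) + 1*(exp(I*pi/3))*conj(exp(-I*pi/3))]
      = (1/6)[(1) + (exp(-2*I*pi/3)) + (exp(2*I*pi/3)) + (1) + (exp(-2*I*pi/3)) + (exp(2*I*pi/3))] = 0/6 = 0
  <chi_4*chi_1, chi_2> = (1/6)[1*(1)*conj(1) + 1*(exp(-I*pi/3))*conj(exp(2*I*pi/3)) + 1*(exp(-2*I*pi/3))*conj(exp(-2*I*pi/3)) + 1*(-1)*conj(1) + 1*(exp(2*I*pi/3))*conj(exp(2*I*pi/3)) + 1*(exp(I*pi/3))*conj(exp(-2*I*pi/3))]
      = (1/6)[(1) + (-1) + (1) + (-1) + (1) + (-1)] = 0/6 = 0
  <chi_4*chi_1, chi_3> = (1/6)[1*(1)*conj(1) + 1*(exp(-I*pi/3))*conj(-1) + 1*(exp(-2*I*pi/3))*conj(1) + 1*(-1)*conj(-1) + 1*(exp(2*I*pi/3))*conj(1) + 1*(exp(I*pi/3))*conj(-1)]
      = (1/6)[(1) + (-exp(-I*pi/3)) + (exp(-2*I*pi/3)) + (1) + (exp(2*I*pi/3)) + (-exp(I*pi/3))] = 0/6 = 0
  <chi_4*chi_1, chi_4> = (1/6)[1*(1)*conj(1) + 1*(exp(-I*pi/3))*conj(exp(-2*I*pi/3)) + 1*(exp(-2*I*pi/3))*conj(exp(2*I*pi/3)) + 1*(-1)*conj(1) + 1*(exp(2*I*pi/3))*conj(exp(-2*I*pi/3)) + 1*(exp(I*pi/3))*conj(exp(2*I*pi/3))]
      = (1/6)[(1) + (exp(I*pi/3)) + (exp(2*I*pi/3)) + (-1) + (exp(-2*I*pi/3)) + (exp(-I*pi/3))] = 0/6 = 0
  <chi_4*chi_1, chi_5> = (1/6)[1*(1)*conj(1) + 1*(exp(-I*pi/3))*conj(exp(-I*pi/3)) + 1*(exp(-2*I*pi/3))*conj(exp(-2*I*pi/3)) + 1*(-1)*conj(-1) + 1*(exp(2*I*pi/3))*conj(exp(2*I*pi/3)) + 1*(exp(I*pi/3))*conj(exp(I*pi/3))]
      = (1/6)[(1) + (1) + (1) + (1) + (1) + (1)] = 6/6 = 1
(Exp terms are combined using exp(i*s)*conj(exp(i*t)) = exp(i*(s-t)), and sums of them are collapsed using the identity that for every m > 1 the m distinct m-th roots of unity sum to 0, e.g. 1 + exp(2*I*pi/3) + exp(-2*I*pi/3) = 0.)
Hence the multiplicities are chi_5: 1. Dimension check: dim(chi_4)*dim(chi_1) = 1*1 = 1 and sum (mult * dim) = 1*1 = 1.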